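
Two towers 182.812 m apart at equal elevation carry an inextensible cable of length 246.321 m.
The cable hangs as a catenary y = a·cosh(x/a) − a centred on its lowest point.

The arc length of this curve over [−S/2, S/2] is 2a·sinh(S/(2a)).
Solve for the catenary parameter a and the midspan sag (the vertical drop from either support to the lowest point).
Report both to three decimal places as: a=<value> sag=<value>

a=66.378 sag=73.531

seed: a₀ = √(S³/(24(L−S))) = √(182.812³/(24·63.509)) = 63.311673
iter 1: u=1.443746  f(a)=+6.957e+00  f'(a)=-2.457e+00  a ← 63.311673 − (+6.957e+00/-2.457e+00) = 66.143476
iter 2: u=1.381935  f(a)=+4.940e-01  f'(a)=-2.119e+00  a ← 66.143476 − (+4.940e-01/-2.119e+00) = 66.376582
iter 3: u=1.377082  f(a)=+2.912e-03  f'(a)=-2.094e+00  a ← 66.376582 − (+2.912e-03/-2.094e+00) = 66.377973
iter 4: u=1.377053  f(a)=+1.025e-07  f'(a)=-2.094e+00  a ← 66.377973 − (+1.025e-07/-2.094e+00) = 66.377973
iter 5: u=1.377053  f(a)=+2.842e-14  f'(a)=-2.094e+00  a ← 66.377973 − (+2.842e-14/-2.094e+00) = 66.377973
converged: |Δa| < 1e-12 after 5 iterations
sag = a·(cosh(S/(2a)) − 1) = 66.377973·(cosh(1.377053) − 1) = 73.531084
T_max/T_min = cosh(S/(2a)) = 2.107763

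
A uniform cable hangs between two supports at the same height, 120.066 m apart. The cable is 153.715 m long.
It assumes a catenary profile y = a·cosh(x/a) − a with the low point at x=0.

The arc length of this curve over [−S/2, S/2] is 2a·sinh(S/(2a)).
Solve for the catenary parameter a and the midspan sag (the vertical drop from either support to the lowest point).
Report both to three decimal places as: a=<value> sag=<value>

a=48.128 sag=42.555

seed: a₀ = √(S³/(24(L−S))) = √(120.066³/(24·33.649)) = 46.295456
iter 1: u=1.296736  f(a)=+2.945e+00  f'(a)=-1.713e+00  a ← 46.295456 − (+2.945e+00/-1.713e+00) = 48.014435
iter 2: u=1.250311  f(a)=+1.720e-01  f'(a)=-1.518e+00  a ← 48.014435 − (+1.720e-01/-1.518e+00) = 48.127690
iter 3: u=1.247369  f(a)=+6.669e-04  f'(a)=-1.507e+00  a ← 48.127690 − (+6.669e-04/-1.507e+00) = 48.128132
iter 4: u=1.247358  f(a)=+1.011e-08  f'(a)=-1.507e+00  a ← 48.128132 − (+1.011e-08/-1.507e+00) = 48.128132
iter 5: u=1.247358  f(a)=+0.000e+00  f'(a)=-1.507e+00  a ← 48.128132 − (+0.000e+00/-1.507e+00) = 48.128132
converged: |Δa| < 1e-12 after 5 iterations
sag = a·(cosh(S/(2a)) − 1) = 48.128132·(cosh(1.247358) − 1) = 42.554790
T_max/T_min = cosh(S/(2a)) = 1.884198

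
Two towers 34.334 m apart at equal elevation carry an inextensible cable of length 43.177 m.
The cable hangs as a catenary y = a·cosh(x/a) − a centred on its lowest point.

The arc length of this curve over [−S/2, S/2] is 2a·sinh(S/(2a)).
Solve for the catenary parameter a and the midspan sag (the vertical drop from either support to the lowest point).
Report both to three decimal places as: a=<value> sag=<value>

a=14.314 sag=11.589

seed: a₀ = √(S³/(24(L−S))) = √(34.334³/(24·8.843)) = 13.809602
iter 1: u=1.243121  f(a)=+7.090e-01  f'(a)=-1.490e+00  a ← 13.809602 − (+7.090e-01/-1.490e+00) = 14.285462
iter 2: u=1.201711  f(a)=+3.829e-02  f'(a)=-1.333e+00  a ← 14.285462 − (+3.829e-02/-1.333e+00) = 14.314193
iter 3: u=1.199299  f(a)=+1.258e-04  f'(a)=-1.324e+00  a ← 14.314193 − (+1.258e-04/-1.324e+00) = 14.314288
iter 4: u=1.199291  f(a)=+1.369e-09  f'(a)=-1.324e+00  a ← 14.314288 − (+1.369e-09/-1.324e+00) = 14.314288
iter 5: u=1.199291  f(a)=+7.105e-15  f'(a)=-1.324e+00  a ← 14.314288 − (+7.105e-15/-1.324e+00) = 14.314288
converged: |Δa| < 1e-12 after 5 iterations
sag = a·(cosh(S/(2a)) − 1) = 14.314288·(cosh(1.199291) − 1) = 11.588650
T_max/T_min = cosh(S/(2a)) = 1.809586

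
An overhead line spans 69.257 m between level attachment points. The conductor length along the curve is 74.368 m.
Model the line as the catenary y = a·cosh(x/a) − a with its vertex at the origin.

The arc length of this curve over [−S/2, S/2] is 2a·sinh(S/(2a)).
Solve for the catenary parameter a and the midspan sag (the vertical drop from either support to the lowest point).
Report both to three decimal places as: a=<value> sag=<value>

seed: a₀ = √(S³/(24(L−S))) = √(69.257³/(24·5.111)) = 52.039960
iter 1: u=0.665421  f(a)=+1.144e-01  f'(a)=-2.053e-01  a ← 52.039960 − (+1.144e-01/-2.053e-01) = 52.597072
iter 2: u=0.658373  f(a)=+1.862e-03  f'(a)=-1.986e-01  a ← 52.597072 − (+1.862e-03/-1.986e-01) = 52.606448
iter 3: u=0.658256  f(a)=+5.120e-07  f'(a)=-1.985e-01  a ← 52.606448 − (+5.120e-07/-1.985e-01) = 52.606451
iter 4: u=0.658256  f(a)=+4.263e-14  f'(a)=-1.985e-01  a ← 52.606451 − (+4.263e-14/-1.985e-01) = 52.606451
converged: |Δa| < 1e-12 after 4 iterations
sag = a·(cosh(S/(2a)) − 1) = 52.606451·(cosh(0.658256) − 1) = 11.814730
T_max/T_min = cosh(S/(2a)) = 1.224587

a=52.606 sag=11.815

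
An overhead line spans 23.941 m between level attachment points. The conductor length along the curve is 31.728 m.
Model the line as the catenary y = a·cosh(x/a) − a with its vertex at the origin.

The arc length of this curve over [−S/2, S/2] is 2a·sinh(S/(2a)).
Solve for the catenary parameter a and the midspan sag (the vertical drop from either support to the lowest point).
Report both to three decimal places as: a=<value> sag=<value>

a=8.959 sag=9.260

seed: a₀ = √(S³/(24(L−S))) = √(23.941³/(24·7.787)) = 8.568854
iter 1: u=1.396978  f(a)=+7.961e-01  f'(a)=-2.198e+00  a ← 8.568854 − (+7.961e-01/-2.198e+00) = 8.931079
iter 2: u=1.340320  f(a)=+5.326e-02  f'(a)=-1.913e+00  a ← 8.931079 − (+5.326e-02/-1.913e+00) = 8.958926
iter 3: u=1.336153  f(a)=+2.762e-04  f'(a)=-1.893e+00  a ← 8.958926 − (+2.762e-04/-1.893e+00) = 8.959072
iter 4: u=1.336132  f(a)=+7.514e-09  f'(a)=-1.893e+00  a ← 8.959072 − (+7.514e-09/-1.893e+00) = 8.959072
iter 5: u=1.336132  f(a)=+0.000e+00  f'(a)=-1.893e+00  a ← 8.959072 − (+0.000e+00/-1.893e+00) = 8.959072
converged: |Δa| < 1e-12 after 5 iterations
sag = a·(cosh(S/(2a)) − 1) = 8.959072·(cosh(1.336132) − 1) = 9.259914
T_max/T_min = cosh(S/(2a)) = 2.033580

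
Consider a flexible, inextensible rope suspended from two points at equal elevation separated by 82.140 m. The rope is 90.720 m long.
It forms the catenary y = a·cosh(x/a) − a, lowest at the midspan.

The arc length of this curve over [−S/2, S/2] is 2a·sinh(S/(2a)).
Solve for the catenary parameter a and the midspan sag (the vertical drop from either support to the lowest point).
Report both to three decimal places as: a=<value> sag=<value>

a=52.672 sag=16.840

seed: a₀ = √(S³/(24(L−S))) = √(82.140³/(24·8.580)) = 51.877947
iter 1: u=0.791666  f(a)=+2.729e-01  f'(a)=-3.520e-01  a ← 51.877947 − (+2.729e-01/-3.520e-01) = 52.653329
iter 2: u=0.780008  f(a)=+6.239e-03  f'(a)=-3.360e-01  a ← 52.653329 − (+6.239e-03/-3.360e-01) = 52.671895
iter 3: u=0.779733  f(a)=+3.430e-06  f'(a)=-3.357e-01  a ← 52.671895 − (+3.430e-06/-3.357e-01) = 52.671906
iter 4: u=0.779733  f(a)=+1.052e-12  f'(a)=-3.357e-01  a ← 52.671906 − (+1.052e-12/-3.357e-01) = 52.671906
converged: |Δa| < 1e-12 after 4 iterations
sag = a·(cosh(S/(2a)) − 1) = 52.671906·(cosh(0.779733) − 1) = 16.839671
T_max/T_min = cosh(S/(2a)) = 1.319709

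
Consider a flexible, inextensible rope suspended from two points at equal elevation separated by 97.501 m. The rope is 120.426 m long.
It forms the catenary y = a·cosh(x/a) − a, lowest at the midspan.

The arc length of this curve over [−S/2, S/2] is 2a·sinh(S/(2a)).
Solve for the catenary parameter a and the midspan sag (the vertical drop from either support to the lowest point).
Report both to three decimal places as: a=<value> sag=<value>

seed: a₀ = √(S³/(24(L−S))) = √(97.501³/(24·22.925)) = 41.044343
iter 1: u=1.187752  f(a)=+1.672e+00  f'(a)=-1.283e+00  a ← 41.044343 − (+1.672e+00/-1.283e+00) = 42.348081
iter 2: u=1.151186  f(a)=+8.299e-02  f'(a)=-1.158e+00  a ← 42.348081 − (+8.299e-02/-1.158e+00) = 42.419728
iter 3: u=1.149241  f(a)=+2.280e-04  f'(a)=-1.152e+00  a ← 42.419728 − (+2.280e-04/-1.152e+00) = 42.419926
iter 4: u=1.149236  f(a)=+1.731e-09  f'(a)=-1.152e+00  a ← 42.419926 − (+1.731e-09/-1.152e+00) = 42.419926
iter 5: u=1.149236  f(a)=+1.421e-14  f'(a)=-1.152e+00  a ← 42.419926 − (+1.421e-14/-1.152e+00) = 42.419926
converged: |Δa| < 1e-12 after 5 iterations
sag = a·(cosh(S/(2a)) − 1) = 42.419926·(cosh(1.149236) − 1) = 31.235050
T_max/T_min = cosh(S/(2a)) = 1.736330

a=42.420 sag=31.235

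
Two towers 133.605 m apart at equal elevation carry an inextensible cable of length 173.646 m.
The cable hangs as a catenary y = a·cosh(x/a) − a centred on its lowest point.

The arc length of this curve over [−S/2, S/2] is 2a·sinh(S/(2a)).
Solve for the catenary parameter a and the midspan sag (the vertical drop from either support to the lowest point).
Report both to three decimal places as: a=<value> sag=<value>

a=51.918 sag=49.244

seed: a₀ = √(S³/(24(L−S))) = √(133.605³/(24·40.041)) = 49.816819
iter 1: u=1.340963  f(a)=+3.758e+00  f'(a)=-1.916e+00  a ← 49.816819 − (+3.758e+00/-1.916e+00) = 51.778463
iter 2: u=1.290160  f(a)=+2.334e-01  f'(a)=-1.685e+00  a ← 51.778463 − (+2.334e-01/-1.685e+00) = 51.917001
iter 3: u=1.286717  f(a)=+1.032e-03  f'(a)=-1.670e+00  a ← 51.917001 − (+1.032e-03/-1.670e+00) = 51.917619
iter 4: u=1.286702  f(a)=+2.037e-08  f'(a)=-1.670e+00  a ← 51.917619 − (+2.037e-08/-1.670e+00) = 51.917619
iter 5: u=1.286702  f(a)=+0.000e+00  f'(a)=-1.670e+00  a ← 51.917619 − (+0.000e+00/-1.670e+00) = 51.917619
converged: |Δa| < 1e-12 after 5 iterations
sag = a·(cosh(S/(2a)) − 1) = 51.917619·(cosh(1.286702) − 1) = 49.243997
T_max/T_min = cosh(S/(2a)) = 1.948503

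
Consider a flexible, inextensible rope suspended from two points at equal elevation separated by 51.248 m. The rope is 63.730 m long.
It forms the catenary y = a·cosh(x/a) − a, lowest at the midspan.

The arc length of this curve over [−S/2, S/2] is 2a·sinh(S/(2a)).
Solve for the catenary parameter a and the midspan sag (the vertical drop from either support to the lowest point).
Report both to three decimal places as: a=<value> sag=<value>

seed: a₀ = √(S³/(24(L−S))) = √(51.248³/(24·12.482)) = 21.196672
iter 1: u=1.208869  f(a)=+9.444e-01  f'(a)=-1.359e+00  a ← 21.196672 − (+9.444e-01/-1.359e+00) = 21.891575
iter 2: u=1.170496  f(a)=+4.843e-02  f'(a)=-1.223e+00  a ← 21.891575 − (+4.843e-02/-1.223e+00) = 21.931178
iter 3: u=1.168382  f(a)=+1.426e-04  f'(a)=-1.216e+00  a ← 21.931178 − (+1.426e-04/-1.216e+00) = 21.931296
iter 4: u=1.168376  f(a)=+1.244e-09  f'(a)=-1.216e+00  a ← 21.931296 − (+1.244e-09/-1.216e+00) = 21.931296
iter 5: u=1.168376  f(a)=+7.105e-15  f'(a)=-1.216e+00  a ← 21.931296 − (+7.105e-15/-1.216e+00) = 21.931296
converged: |Δa| < 1e-12 after 5 iterations
sag = a·(cosh(S/(2a)) − 1) = 21.931296·(cosh(1.168376) − 1) = 16.751516
T_max/T_min = cosh(S/(2a)) = 1.763818

a=21.931 sag=16.752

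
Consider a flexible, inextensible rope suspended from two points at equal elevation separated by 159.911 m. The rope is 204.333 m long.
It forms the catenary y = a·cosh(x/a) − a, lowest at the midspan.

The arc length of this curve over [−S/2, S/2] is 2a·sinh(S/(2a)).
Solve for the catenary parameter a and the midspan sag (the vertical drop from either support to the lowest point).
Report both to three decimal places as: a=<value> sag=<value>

a=64.363 sag=56.387

seed: a₀ = √(S³/(24(L−S))) = √(159.911³/(24·44.422)) = 61.931676
iter 1: u=1.291028  f(a)=+3.852e+00  f'(a)=-1.688e+00  a ← 61.931676 − (+3.852e+00/-1.688e+00) = 64.213447
iter 2: u=1.245152  f(a)=+2.231e-01  f'(a)=-1.498e+00  a ← 64.213447 − (+2.231e-01/-1.498e+00) = 64.362415
iter 3: u=1.242270  f(a)=+8.505e-04  f'(a)=-1.487e+00  a ← 64.362415 − (+8.505e-04/-1.487e+00) = 64.362987
iter 4: u=1.242259  f(a)=+1.246e-08  f'(a)=-1.486e+00  a ← 64.362987 − (+1.246e-08/-1.486e+00) = 64.362987
iter 5: u=1.242259  f(a)=+0.000e+00  f'(a)=-1.486e+00  a ← 64.362987 − (+0.000e+00/-1.486e+00) = 64.362987
converged: |Δa| < 1e-12 after 5 iterations
sag = a·(cosh(S/(2a)) − 1) = 64.362987·(cosh(1.242259) − 1) = 56.387118
T_max/T_min = cosh(S/(2a)) = 1.876080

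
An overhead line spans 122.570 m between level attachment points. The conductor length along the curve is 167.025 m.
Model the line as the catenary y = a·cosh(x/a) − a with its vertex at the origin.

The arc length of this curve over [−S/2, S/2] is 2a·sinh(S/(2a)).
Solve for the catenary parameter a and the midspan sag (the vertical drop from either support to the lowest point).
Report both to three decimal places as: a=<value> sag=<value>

a=43.639 sag=50.588

seed: a₀ = √(S³/(24(L−S))) = √(122.570³/(24·44.455)) = 41.544195
iter 1: u=1.475176  f(a)=+5.095e+00  f'(a)=-2.644e+00  a ← 41.544195 − (+5.095e+00/-2.644e+00) = 43.471672
iter 2: u=1.409769  f(a)=+3.761e-01  f'(a)=-2.266e+00  a ← 43.471672 − (+3.761e-01/-2.266e+00) = 43.637598
iter 3: u=1.404408  f(a)=+2.409e-03  f'(a)=-2.238e+00  a ← 43.637598 − (+2.409e-03/-2.238e+00) = 43.638675
iter 4: u=1.404374  f(a)=+1.003e-07  f'(a)=-2.237e+00  a ← 43.638675 − (+1.003e-07/-2.237e+00) = 43.638675
iter 5: u=1.404374  f(a)=+2.842e-14  f'(a)=-2.237e+00  a ← 43.638675 − (+2.842e-14/-2.237e+00) = 43.638675
converged: |Δa| < 1e-12 after 5 iterations
sag = a·(cosh(S/(2a)) − 1) = 43.638675·(cosh(1.404374) − 1) = 50.588028
T_max/T_min = cosh(S/(2a)) = 2.159248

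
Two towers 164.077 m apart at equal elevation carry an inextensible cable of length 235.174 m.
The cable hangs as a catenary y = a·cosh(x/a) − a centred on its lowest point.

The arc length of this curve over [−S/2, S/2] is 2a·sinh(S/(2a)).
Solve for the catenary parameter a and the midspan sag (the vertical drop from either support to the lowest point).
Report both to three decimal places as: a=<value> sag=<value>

seed: a₀ = √(S³/(24(L−S))) = √(164.077³/(24·71.097)) = 50.879203
iter 1: u=1.612417  f(a)=+9.835e+00  f'(a)=-3.592e+00  a ← 50.879203 − (+9.835e+00/-3.592e+00) = 53.617252
iter 2: u=1.530077  f(a)=+8.497e-01  f'(a)=-2.996e+00  a ← 53.617252 − (+8.497e-01/-2.996e+00) = 53.900881
iter 3: u=1.522025  f(a)=+7.668e-03  f'(a)=-2.942e+00  a ← 53.900881 − (+7.668e-03/-2.942e+00) = 53.903487
iter 4: u=1.521952  f(a)=+6.368e-07  f'(a)=-2.942e+00  a ← 53.903487 − (+6.368e-07/-2.942e+00) = 53.903487
iter 5: u=1.521952  f(a)=-2.842e-14  f'(a)=-2.942e+00  a ← 53.903487 − (-2.842e-14/-2.942e+00) = 53.903487
converged: |Δa| < 1e-12 after 5 iterations
sag = a·(cosh(S/(2a)) − 1) = 53.903487·(cosh(1.521952) − 1) = 75.449860
T_max/T_min = cosh(S/(2a)) = 2.399721

a=53.903 sag=75.450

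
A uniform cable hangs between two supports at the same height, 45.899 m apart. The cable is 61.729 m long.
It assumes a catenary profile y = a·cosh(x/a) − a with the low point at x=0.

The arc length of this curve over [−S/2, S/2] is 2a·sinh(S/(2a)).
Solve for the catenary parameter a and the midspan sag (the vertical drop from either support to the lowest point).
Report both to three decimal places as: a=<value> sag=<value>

seed: a₀ = √(S³/(24(L−S))) = √(45.899³/(24·15.830)) = 15.953602
iter 1: u=1.438515  f(a)=+1.721e+00  f'(a)=-2.427e+00  a ← 15.953602 − (+1.721e+00/-2.427e+00) = 16.662767
iter 2: u=1.377292  f(a)=+1.214e-01  f'(a)=-2.095e+00  a ← 16.662767 − (+1.214e-01/-2.095e+00) = 16.720705
iter 3: u=1.372520  f(a)=+7.055e-04  f'(a)=-2.071e+00  a ← 16.720705 − (+7.055e-04/-2.071e+00) = 16.721046
iter 4: u=1.372492  f(a)=+2.413e-08  f'(a)=-2.071e+00  a ← 16.721046 − (+2.413e-08/-2.071e+00) = 16.721046
iter 5: u=1.372492  f(a)=+7.105e-15  f'(a)=-2.071e+00  a ← 16.721046 − (+7.105e-15/-2.071e+00) = 16.721046
converged: |Δa| < 1e-12 after 5 iterations
sag = a·(cosh(S/(2a)) − 1) = 16.721046·(cosh(1.372492) − 1) = 18.381814
T_max/T_min = cosh(S/(2a)) = 2.099322

a=16.721 sag=18.382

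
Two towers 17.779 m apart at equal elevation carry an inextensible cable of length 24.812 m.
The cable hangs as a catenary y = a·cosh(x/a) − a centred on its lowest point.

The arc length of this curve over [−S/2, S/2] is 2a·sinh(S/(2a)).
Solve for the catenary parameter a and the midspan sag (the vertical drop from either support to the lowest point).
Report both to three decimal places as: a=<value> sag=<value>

a=6.085 sag=7.733

seed: a₀ = √(S³/(24(L−S))) = √(17.779³/(24·7.033)) = 5.770123
iter 1: u=1.540608  f(a)=+8.834e-01  f'(a)=-3.068e+00  a ← 5.770123 − (+8.834e-01/-3.068e+00) = 6.058098
iter 2: u=1.467375  f(a)=+7.044e-02  f'(a)=-2.596e+00  a ← 6.058098 − (+7.044e-02/-2.596e+00) = 6.085230
iter 3: u=1.460832  f(a)=+5.336e-04  f'(a)=-2.557e+00  a ← 6.085230 − (+5.336e-04/-2.557e+00) = 6.085439
iter 4: u=1.460782  f(a)=+3.114e-08  f'(a)=-2.557e+00  a ← 6.085439 − (+3.114e-08/-2.557e+00) = 6.085439
iter 5: u=1.460782  f(a)=+0.000e+00  f'(a)=-2.557e+00  a ← 6.085439 − (+0.000e+00/-2.557e+00) = 6.085439
converged: |Δa| < 1e-12 after 5 iterations
sag = a·(cosh(S/(2a)) − 1) = 6.085439·(cosh(1.460782) − 1) = 7.732716
T_max/T_min = cosh(S/(2a)) = 2.270692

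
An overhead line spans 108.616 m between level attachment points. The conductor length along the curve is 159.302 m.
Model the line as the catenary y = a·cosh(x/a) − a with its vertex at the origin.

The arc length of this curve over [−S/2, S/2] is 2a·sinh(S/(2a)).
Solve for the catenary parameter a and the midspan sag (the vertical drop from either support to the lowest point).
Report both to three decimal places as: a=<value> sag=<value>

a=34.521 sag=52.289

seed: a₀ = √(S³/(24(L−S))) = √(108.616³/(24·50.686)) = 32.455707
iter 1: u=1.673296  f(a)=+7.588e+00  f'(a)=-4.090e+00  a ← 32.455707 − (+7.588e+00/-4.090e+00) = 34.310879
iter 2: u=1.582822  f(a)=+6.992e-01  f'(a)=-3.368e+00  a ← 34.310879 − (+6.992e-01/-3.368e+00) = 34.518477
iter 3: u=1.573302  f(a)=+7.268e-03  f'(a)=-3.298e+00  a ← 34.518477 − (+7.268e-03/-3.298e+00) = 34.520681
iter 4: u=1.573202  f(a)=+8.034e-07  f'(a)=-3.298e+00  a ← 34.520681 − (+8.034e-07/-3.298e+00) = 34.520681
iter 5: u=1.573202  f(a)=+2.842e-14  f'(a)=-3.298e+00  a ← 34.520681 − (+2.842e-14/-3.298e+00) = 34.520681
converged: |Δa| < 1e-12 after 5 iterations
sag = a·(cosh(S/(2a)) − 1) = 34.520681·(cosh(1.573202) − 1) = 52.289222
T_max/T_min = cosh(S/(2a)) = 2.514722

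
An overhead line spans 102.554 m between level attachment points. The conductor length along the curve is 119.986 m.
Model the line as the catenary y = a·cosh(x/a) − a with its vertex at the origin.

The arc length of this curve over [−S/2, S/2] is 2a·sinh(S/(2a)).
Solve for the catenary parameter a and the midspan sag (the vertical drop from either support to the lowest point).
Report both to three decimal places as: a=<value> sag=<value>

a=52.022 sag=27.385

seed: a₀ = √(S³/(24(L−S))) = √(102.554³/(24·17.432)) = 50.774970
iter 1: u=1.009887  f(a)=+9.108e-01  f'(a)=-7.593e-01  a ← 50.774970 − (+9.108e-01/-7.593e-01) = 51.974570
iter 2: u=0.986579  f(a)=+3.328e-02  f'(a)=-7.047e-01  a ← 51.974570 − (+3.328e-02/-7.047e-01) = 52.021793
iter 3: u=0.985683  f(a)=+4.815e-05  f'(a)=-7.027e-01  a ← 52.021793 − (+4.815e-05/-7.027e-01) = 52.021862
iter 4: u=0.985682  f(a)=+1.012e-10  f'(a)=-7.027e-01  a ← 52.021862 − (+1.012e-10/-7.027e-01) = 52.021862
iter 5: u=0.985682  f(a)=+0.000e+00  f'(a)=-7.027e-01  a ← 52.021862 − (+0.000e+00/-7.027e-01) = 52.021862
converged: |Δa| < 1e-12 after 5 iterations
sag = a·(cosh(S/(2a)) − 1) = 52.021862·(cosh(0.985682) − 1) = 27.384902
T_max/T_min = cosh(S/(2a)) = 1.526411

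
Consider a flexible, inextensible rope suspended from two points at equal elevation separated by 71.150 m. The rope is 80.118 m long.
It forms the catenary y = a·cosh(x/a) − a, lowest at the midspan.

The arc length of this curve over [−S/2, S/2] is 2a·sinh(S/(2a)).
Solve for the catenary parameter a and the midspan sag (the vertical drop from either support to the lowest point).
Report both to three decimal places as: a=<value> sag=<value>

seed: a₀ = √(S³/(24(L−S))) = √(71.150³/(24·8.968)) = 40.908065
iter 1: u=0.869633  f(a)=+3.453e-01  f'(a)=-4.725e-01  a ← 40.908065 − (+3.453e-01/-4.725e-01) = 41.638793
iter 2: u=0.854372  f(a)=+9.469e-03  f'(a)=-4.469e-01  a ← 41.638793 − (+9.469e-03/-4.469e-01) = 41.659979
iter 3: u=0.853937  f(a)=+7.566e-06  f'(a)=-4.462e-01  a ← 41.659979 − (+7.566e-06/-4.462e-01) = 41.659996
iter 4: u=0.853937  f(a)=+4.846e-12  f'(a)=-4.462e-01  a ← 41.659996 − (+4.846e-12/-4.462e-01) = 41.659996
converged: |Δa| < 1e-12 after 4 iterations
sag = a·(cosh(S/(2a)) − 1) = 41.659996·(cosh(0.853937) − 1) = 16.135149
T_max/T_min = cosh(S/(2a)) = 1.387306

a=41.660 sag=16.135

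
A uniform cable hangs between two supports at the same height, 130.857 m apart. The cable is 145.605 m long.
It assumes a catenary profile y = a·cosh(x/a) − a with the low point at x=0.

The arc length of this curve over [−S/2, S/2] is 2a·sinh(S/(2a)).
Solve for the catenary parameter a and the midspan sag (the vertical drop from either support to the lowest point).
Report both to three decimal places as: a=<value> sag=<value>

a=80.877 sag=27.941

seed: a₀ = √(S³/(24(L−S))) = √(130.857³/(24·14.748)) = 79.565217
iter 1: u=0.822325  f(a)=+5.067e-01  f'(a)=-3.964e-01  a ← 79.565217 − (+5.067e-01/-3.964e-01) = 80.843605
iter 2: u=0.809322  f(a)=+1.247e-02  f'(a)=-3.771e-01  a ← 80.843605 − (+1.247e-02/-3.771e-01) = 80.876677
iter 3: u=0.808991  f(a)=+7.976e-06  f'(a)=-3.766e-01  a ← 80.876677 − (+7.976e-06/-3.766e-01) = 80.876698
iter 4: u=0.808991  f(a)=+3.268e-12  f'(a)=-3.766e-01  a ← 80.876698 − (+3.268e-12/-3.766e-01) = 80.876698
converged: |Δa| < 1e-12 after 4 iterations
sag = a·(cosh(S/(2a)) − 1) = 80.876698·(cosh(0.808991) − 1) = 27.940783
T_max/T_min = cosh(S/(2a)) = 1.345474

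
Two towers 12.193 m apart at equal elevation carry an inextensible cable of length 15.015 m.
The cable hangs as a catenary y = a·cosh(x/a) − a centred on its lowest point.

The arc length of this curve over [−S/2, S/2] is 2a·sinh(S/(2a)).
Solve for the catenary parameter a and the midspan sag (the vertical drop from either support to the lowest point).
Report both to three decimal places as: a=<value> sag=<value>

seed: a₀ = √(S³/(24(L−S))) = √(12.193³/(24·2.822)) = 5.173468
iter 1: u=1.178417  f(a)=+2.025e-01  f'(a)=-1.250e+00  a ← 5.173468 − (+2.025e-01/-1.250e+00) = 5.335484
iter 2: u=1.142633  f(a)=+9.904e-03  f'(a)=-1.131e+00  a ← 5.335484 − (+9.904e-03/-1.131e+00) = 5.344244
iter 3: u=1.140760  f(a)=+2.638e-05  f'(a)=-1.125e+00  a ← 5.344244 − (+2.638e-05/-1.125e+00) = 5.344267
iter 4: u=1.140755  f(a)=+1.882e-10  f'(a)=-1.125e+00  a ← 5.344267 − (+1.882e-10/-1.125e+00) = 5.344267
iter 5: u=1.140755  f(a)=+0.000e+00  f'(a)=-1.125e+00  a ← 5.344267 − (+0.000e+00/-1.125e+00) = 5.344267
converged: |Δa| < 1e-12 after 5 iterations
sag = a·(cosh(S/(2a)) − 1) = 5.344267·(cosh(1.140755) − 1) = 3.871141
T_max/T_min = cosh(S/(2a)) = 1.724354

a=5.344 sag=3.871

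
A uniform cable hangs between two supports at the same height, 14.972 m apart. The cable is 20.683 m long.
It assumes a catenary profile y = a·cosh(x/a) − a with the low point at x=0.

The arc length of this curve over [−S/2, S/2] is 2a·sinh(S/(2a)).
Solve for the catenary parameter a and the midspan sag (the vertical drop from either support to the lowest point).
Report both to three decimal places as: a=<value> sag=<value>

seed: a₀ = √(S³/(24(L−S))) = √(14.972³/(24·5.711)) = 4.948323
iter 1: u=1.512836  f(a)=+6.903e-01  f'(a)=-2.882e+00  a ← 4.948323 − (+6.903e-01/-2.882e+00) = 5.187877
iter 2: u=1.442980  f(a)=+5.329e-02  f'(a)=-2.452e+00  a ← 5.187877 − (+5.329e-02/-2.452e+00) = 5.209608
iter 3: u=1.436960  f(a)=+3.764e-04  f'(a)=-2.418e+00  a ← 5.209608 − (+3.764e-04/-2.418e+00) = 5.209764
iter 4: u=1.436917  f(a)=+1.907e-08  f'(a)=-2.418e+00  a ← 5.209764 − (+1.907e-08/-2.418e+00) = 5.209764
iter 5: u=1.436917  f(a)=-3.553e-15  f'(a)=-2.418e+00  a ← 5.209764 − (-3.553e-15/-2.418e+00) = 5.209764
converged: |Δa| < 1e-12 after 5 iterations
sag = a·(cosh(S/(2a)) − 1) = 5.209764·(cosh(1.436917) − 1) = 6.369885
T_max/T_min = cosh(S/(2a)) = 2.222682

a=5.210 sag=6.370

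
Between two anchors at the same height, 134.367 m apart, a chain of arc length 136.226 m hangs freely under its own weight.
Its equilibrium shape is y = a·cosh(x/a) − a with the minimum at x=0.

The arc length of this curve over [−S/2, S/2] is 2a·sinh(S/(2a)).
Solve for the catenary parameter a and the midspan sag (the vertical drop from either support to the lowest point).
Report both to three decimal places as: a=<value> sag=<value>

seed: a₀ = √(S³/(24(L−S))) = √(134.367³/(24·1.859)) = 233.181244
iter 1: u=0.288117  f(a)=+7.731e-03  f'(a)=-1.608e-02  a ← 233.181244 − (+7.731e-03/-1.608e-02) = 233.662116
iter 2: u=0.287524  f(a)=+2.398e-05  f'(a)=-1.598e-02  a ← 233.662116 − (+2.398e-05/-1.598e-02) = 233.663617
iter 3: u=0.287522  f(a)=+2.323e-10  f'(a)=-1.598e-02  a ← 233.663617 − (+2.323e-10/-1.598e-02) = 233.663617
iter 4: u=0.287522  f(a)=-2.842e-14  f'(a)=-1.598e-02  a ← 233.663617 − (-2.842e-14/-1.598e-02) = 233.663617
converged: |Δa| < 1e-12 after 4 iterations
sag = a·(cosh(S/(2a)) − 1) = 233.663617·(cosh(0.287522) − 1) = 9.725098
T_max/T_min = cosh(S/(2a)) = 1.041620

a=233.664 sag=9.725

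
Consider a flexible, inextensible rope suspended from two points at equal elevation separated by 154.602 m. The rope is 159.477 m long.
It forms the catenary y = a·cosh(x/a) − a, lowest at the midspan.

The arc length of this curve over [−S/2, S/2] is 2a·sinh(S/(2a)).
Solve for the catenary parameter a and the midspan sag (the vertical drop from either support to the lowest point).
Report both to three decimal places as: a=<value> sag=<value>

seed: a₀ = √(S³/(24(L−S))) = √(154.602³/(24·4.875)) = 177.717310
iter 1: u=0.434966  f(a)=+4.632e-02  f'(a)=-5.591e-02  a ← 177.717310 − (+4.632e-02/-5.591e-02) = 178.545906
iter 2: u=0.432947  f(a)=+3.260e-04  f'(a)=-5.512e-02  a ← 178.545906 − (+3.260e-04/-5.512e-02) = 178.551820
iter 3: u=0.432933  f(a)=+1.640e-08  f'(a)=-5.512e-02  a ← 178.551820 − (+1.640e-08/-5.512e-02) = 178.551820
iter 4: u=0.432933  f(a)=+0.000e+00  f'(a)=-5.512e-02  a ← 178.551820 − (+0.000e+00/-5.512e-02) = 178.551820
converged: |Δa| < 1e-12 after 4 iterations
sag = a·(cosh(S/(2a)) − 1) = 178.551820·(cosh(0.432933) − 1) = 16.996079
T_max/T_min = cosh(S/(2a)) = 1.095188

a=178.552 sag=16.996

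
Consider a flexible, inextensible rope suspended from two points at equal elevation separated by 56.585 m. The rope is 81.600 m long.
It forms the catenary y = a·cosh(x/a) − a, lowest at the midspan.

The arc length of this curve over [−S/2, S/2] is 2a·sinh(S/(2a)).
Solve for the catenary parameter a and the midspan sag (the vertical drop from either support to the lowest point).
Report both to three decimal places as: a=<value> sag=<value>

seed: a₀ = √(S³/(24(L−S))) = √(56.585³/(24·25.015)) = 17.371851
iter 1: u=1.628640  f(a)=+3.535e+00  f'(a)=-3.720e+00  a ← 17.371851 − (+3.535e+00/-3.720e+00) = 18.322154
iter 2: u=1.544169  f(a)=+3.108e-01  f'(a)=-3.092e+00  a ← 18.322154 − (+3.108e-01/-3.092e+00) = 18.422668
iter 3: u=1.535744  f(a)=+2.914e-03  f'(a)=-3.034e+00  a ← 18.422668 − (+2.914e-03/-3.034e+00) = 18.423628
iter 4: u=1.535664  f(a)=+2.615e-07  f'(a)=-3.034e+00  a ← 18.423628 − (+2.615e-07/-3.034e+00) = 18.423628
iter 5: u=1.535664  f(a)=+2.842e-14  f'(a)=-3.034e+00  a ← 18.423628 − (+2.842e-14/-3.034e+00) = 18.423628
converged: |Δa| < 1e-12 after 5 iterations
sag = a·(cosh(S/(2a)) − 1) = 18.423628·(cosh(1.535664) − 1) = 26.343213
T_max/T_min = cosh(S/(2a)) = 2.429860

a=18.424 sag=26.343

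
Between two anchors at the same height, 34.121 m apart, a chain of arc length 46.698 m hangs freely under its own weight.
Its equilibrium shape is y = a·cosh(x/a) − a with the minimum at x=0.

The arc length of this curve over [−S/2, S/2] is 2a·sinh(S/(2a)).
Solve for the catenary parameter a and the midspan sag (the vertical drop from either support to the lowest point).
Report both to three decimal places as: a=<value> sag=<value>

seed: a₀ = √(S³/(24(L−S))) = √(34.121³/(24·12.577)) = 11.471982
iter 1: u=1.487145  f(a)=+1.466e+00  f'(a)=-2.717e+00  a ← 11.471982 − (+1.466e+00/-2.717e+00) = 12.011560
iter 2: u=1.420340  f(a)=+1.098e-01  f'(a)=-2.324e+00  a ← 12.011560 − (+1.098e-01/-2.324e+00) = 12.058796
iter 3: u=1.414776  f(a)=+7.258e-04  f'(a)=-2.294e+00  a ← 12.058796 − (+7.258e-04/-2.294e+00) = 12.059113
iter 4: u=1.414739  f(a)=+3.218e-08  f'(a)=-2.294e+00  a ← 12.059113 − (+3.218e-08/-2.294e+00) = 12.059113
iter 5: u=1.414739  f(a)=+7.105e-15  f'(a)=-2.294e+00  a ← 12.059113 − (+7.105e-15/-2.294e+00) = 12.059113
converged: |Δa| < 1e-12 after 5 iterations
sag = a·(cosh(S/(2a)) − 1) = 12.059113·(cosh(1.414739) − 1) = 14.220119
T_max/T_min = cosh(S/(2a)) = 2.179201

a=12.059 sag=14.220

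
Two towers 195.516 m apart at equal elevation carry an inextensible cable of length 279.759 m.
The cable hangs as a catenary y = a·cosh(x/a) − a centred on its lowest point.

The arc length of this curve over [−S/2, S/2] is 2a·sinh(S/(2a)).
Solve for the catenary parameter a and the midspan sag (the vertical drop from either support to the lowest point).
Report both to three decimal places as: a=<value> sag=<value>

seed: a₀ = √(S³/(24(L−S))) = √(195.516³/(24·84.243)) = 60.799628
iter 1: u=1.607872  f(a)=+1.158e+01  f'(a)=-3.557e+00  a ← 60.799628 − (+1.158e+01/-3.557e+00) = 64.056422
iter 2: u=1.526123  f(a)=+9.959e-01  f'(a)=-2.969e+00  a ← 64.056422 − (+9.959e-01/-2.969e+00) = 64.391809
iter 3: u=1.518174  f(a)=+8.890e-03  f'(a)=-2.917e+00  a ← 64.391809 − (+8.890e-03/-2.917e+00) = 64.394857
iter 4: u=1.518103  f(a)=+7.224e-07  f'(a)=-2.916e+00  a ← 64.394857 − (+7.224e-07/-2.916e+00) = 64.394858
iter 5: u=1.518103  f(a)=+5.684e-14  f'(a)=-2.916e+00  a ← 64.394858 − (+5.684e-14/-2.916e+00) = 64.394858
converged: |Δa| < 1e-12 after 5 iterations
sag = a·(cosh(S/(2a)) − 1) = 64.394858·(cosh(1.518103) − 1) = 89.595312
T_max/T_min = cosh(S/(2a)) = 2.391343

a=64.395 sag=89.595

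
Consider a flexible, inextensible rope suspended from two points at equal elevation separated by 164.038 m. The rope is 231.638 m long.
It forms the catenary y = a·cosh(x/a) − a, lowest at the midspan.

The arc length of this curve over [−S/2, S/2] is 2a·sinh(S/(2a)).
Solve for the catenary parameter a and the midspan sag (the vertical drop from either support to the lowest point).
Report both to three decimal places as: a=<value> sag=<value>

seed: a₀ = √(S³/(24(L−S))) = √(164.038³/(24·67.600)) = 52.160018
iter 1: u=1.572450  f(a)=+8.867e+00  f'(a)=-3.292e+00  a ← 52.160018 − (+8.867e+00/-3.292e+00) = 54.853263
iter 2: u=1.495244  f(a)=+7.330e-01  f'(a)=-2.768e+00  a ← 54.853263 − (+7.330e-01/-2.768e+00) = 55.118045
iter 3: u=1.488061  f(a)=+6.008e-03  f'(a)=-2.723e+00  a ← 55.118045 − (+6.008e-03/-2.723e+00) = 55.120252
iter 4: u=1.488001  f(a)=+4.108e-07  f'(a)=-2.723e+00  a ← 55.120252 − (+4.108e-07/-2.723e+00) = 55.120252
iter 5: u=1.488001  f(a)=+2.842e-14  f'(a)=-2.723e+00  a ← 55.120252 − (+2.842e-14/-2.723e+00) = 55.120252
converged: |Δa| < 1e-12 after 5 iterations
sag = a·(cosh(S/(2a)) − 1) = 55.120252·(cosh(1.488001) − 1) = 73.146201
T_max/T_min = cosh(S/(2a)) = 2.327030

a=55.120 sag=73.146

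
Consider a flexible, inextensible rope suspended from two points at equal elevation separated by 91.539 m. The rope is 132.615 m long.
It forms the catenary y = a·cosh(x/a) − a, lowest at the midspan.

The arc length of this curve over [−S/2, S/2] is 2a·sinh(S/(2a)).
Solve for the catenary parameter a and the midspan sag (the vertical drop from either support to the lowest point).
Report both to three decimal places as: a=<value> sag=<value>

seed: a₀ = √(S³/(24(L−S))) = √(91.539³/(24·41.076)) = 27.893920
iter 1: u=1.640841  f(a)=+5.898e+00  f'(a)=-3.818e+00  a ← 27.893920 − (+5.898e+00/-3.818e+00) = 29.438501
iter 2: u=1.554750  f(a)=+5.253e-01  f'(a)=-3.166e+00  a ← 29.438501 − (+5.253e-01/-3.166e+00) = 29.604432
iter 3: u=1.546035  f(a)=+5.068e-03  f'(a)=-3.105e+00  a ← 29.604432 − (+5.068e-03/-3.105e+00) = 29.606064
iter 4: u=1.545950  f(a)=+4.817e-07  f'(a)=-3.104e+00  a ← 29.606064 − (+4.817e-07/-3.104e+00) = 29.606064
iter 5: u=1.545950  f(a)=+0.000e+00  f'(a)=-3.104e+00  a ← 29.606064 − (+0.000e+00/-3.104e+00) = 29.606064
converged: |Δa| < 1e-12 after 5 iterations
sag = a·(cosh(S/(2a)) − 1) = 29.606064·(cosh(1.545950) − 1) = 43.010763
T_max/T_min = cosh(S/(2a)) = 2.452769

a=29.606 sag=43.011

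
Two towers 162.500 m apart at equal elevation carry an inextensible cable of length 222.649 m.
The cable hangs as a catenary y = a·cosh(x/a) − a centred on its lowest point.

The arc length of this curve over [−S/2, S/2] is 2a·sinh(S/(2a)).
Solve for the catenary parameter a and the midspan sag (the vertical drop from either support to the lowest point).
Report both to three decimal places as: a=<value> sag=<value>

seed: a₀ = √(S³/(24(L−S))) = √(162.500³/(24·60.149)) = 54.520549
iter 1: u=1.490264  f(a)=+7.044e+00  f'(a)=-2.737e+00  a ← 54.520549 − (+7.044e+00/-2.737e+00) = 57.093980
iter 2: u=1.423092  f(a)=+5.294e-01  f'(a)=-2.340e+00  a ← 57.093980 − (+5.294e-01/-2.340e+00) = 57.320248
iter 3: u=1.417475  f(a)=+3.528e-03  f'(a)=-2.309e+00  a ← 57.320248 − (+3.528e-03/-2.309e+00) = 57.321776
iter 4: u=1.417437  f(a)=+1.590e-07  f'(a)=-2.308e+00  a ← 57.321776 − (+1.590e-07/-2.308e+00) = 57.321776
iter 5: u=1.417437  f(a)=+2.842e-14  f'(a)=-2.308e+00  a ← 57.321776 − (+2.842e-14/-2.308e+00) = 57.321776
converged: |Δa| < 1e-12 after 5 iterations
sag = a·(cosh(S/(2a)) − 1) = 57.321776·(cosh(1.417437) − 1) = 67.893759
T_max/T_min = cosh(S/(2a)) = 2.184432

a=57.322 sag=67.894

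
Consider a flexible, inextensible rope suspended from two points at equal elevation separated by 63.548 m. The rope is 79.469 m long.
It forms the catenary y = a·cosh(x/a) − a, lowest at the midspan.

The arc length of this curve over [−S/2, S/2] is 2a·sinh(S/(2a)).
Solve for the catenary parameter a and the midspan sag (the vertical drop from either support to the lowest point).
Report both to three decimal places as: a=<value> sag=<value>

a=26.838 sag=21.111

seed: a₀ = √(S³/(24(L−S))) = √(63.548³/(24·15.921)) = 25.915646
iter 1: u=1.226055  f(a)=+1.240e+00  f'(a)=-1.424e+00  a ← 25.915646 − (+1.240e+00/-1.424e+00) = 26.786951
iter 2: u=1.186175  f(a)=+6.530e-02  f'(a)=-1.277e+00  a ← 26.786951 − (+6.530e-02/-1.277e+00) = 26.838076
iter 3: u=1.183915  f(a)=+2.032e-04  f'(a)=-1.269e+00  a ← 26.838076 − (+2.032e-04/-1.269e+00) = 26.838236
iter 4: u=1.183908  f(a)=+1.982e-09  f'(a)=-1.269e+00  a ← 26.838236 − (+1.982e-09/-1.269e+00) = 26.838236
iter 5: u=1.183908  f(a)=+0.000e+00  f'(a)=-1.269e+00  a ← 26.838236 − (+0.000e+00/-1.269e+00) = 26.838236
converged: |Δa| < 1e-12 after 5 iterations
sag = a·(cosh(S/(2a)) − 1) = 26.838236·(cosh(1.183908) − 1) = 21.110918
T_max/T_min = cosh(S/(2a)) = 1.786599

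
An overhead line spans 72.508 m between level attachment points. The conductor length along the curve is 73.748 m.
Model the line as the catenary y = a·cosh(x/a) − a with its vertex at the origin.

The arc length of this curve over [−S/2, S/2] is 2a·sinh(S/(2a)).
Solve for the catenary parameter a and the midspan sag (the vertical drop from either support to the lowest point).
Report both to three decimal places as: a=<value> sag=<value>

a=113.467 sag=5.841

seed: a₀ = √(S³/(24(L−S))) = √(72.508³/(24·1.240)) = 113.178107
iter 1: u=0.320327  f(a)=+6.377e-03  f'(a)=-2.214e-02  a ← 113.178107 − (+6.377e-03/-2.214e-02) = 113.466179
iter 2: u=0.319514  f(a)=+2.443e-05  f'(a)=-2.197e-02  a ← 113.466179 − (+2.443e-05/-2.197e-02) = 113.467291
iter 3: u=0.319511  f(a)=+3.616e-10  f'(a)=-2.197e-02  a ← 113.467291 − (+3.616e-10/-2.197e-02) = 113.467291
iter 4: u=0.319511  f(a)=+0.000e+00  f'(a)=-2.197e-02  a ← 113.467291 − (+0.000e+00/-2.197e-02) = 113.467291
converged: |Δa| < 1e-12 after 4 iterations
sag = a·(cosh(S/(2a)) − 1) = 113.467291·(cosh(0.319511) − 1) = 5.841208
T_max/T_min = cosh(S/(2a)) = 1.051479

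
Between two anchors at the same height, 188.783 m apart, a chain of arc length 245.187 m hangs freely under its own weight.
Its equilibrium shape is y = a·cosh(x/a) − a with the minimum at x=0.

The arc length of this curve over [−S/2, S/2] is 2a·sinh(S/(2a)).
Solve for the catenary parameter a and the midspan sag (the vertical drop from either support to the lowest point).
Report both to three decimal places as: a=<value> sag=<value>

a=73.464 sag=69.456

seed: a₀ = √(S³/(24(L−S))) = √(188.783³/(24·56.404)) = 70.499129
iter 1: u=1.338903  f(a)=+5.277e+00  f'(a)=-1.906e+00  a ← 70.499129 − (+5.277e+00/-1.906e+00) = 73.267752
iter 2: u=1.288309  f(a)=+3.268e-01  f'(a)=-1.677e+00  a ← 73.267752 − (+3.268e-01/-1.677e+00) = 73.462660
iter 3: u=1.284891  f(a)=+1.436e-03  f'(a)=-1.662e+00  a ← 73.462660 − (+1.436e-03/-1.662e+00) = 73.463524
iter 4: u=1.284876  f(a)=+2.801e-08  f'(a)=-1.662e+00  a ← 73.463524 − (+2.801e-08/-1.662e+00) = 73.463524
iter 5: u=1.284876  f(a)=+2.842e-14  f'(a)=-1.662e+00  a ← 73.463524 − (+2.842e-14/-1.662e+00) = 73.463524
converged: |Δa| < 1e-12 after 5 iterations
sag = a·(cosh(S/(2a)) − 1) = 73.463524·(cosh(1.284876) − 1) = 69.456228
T_max/T_min = cosh(S/(2a)) = 1.945452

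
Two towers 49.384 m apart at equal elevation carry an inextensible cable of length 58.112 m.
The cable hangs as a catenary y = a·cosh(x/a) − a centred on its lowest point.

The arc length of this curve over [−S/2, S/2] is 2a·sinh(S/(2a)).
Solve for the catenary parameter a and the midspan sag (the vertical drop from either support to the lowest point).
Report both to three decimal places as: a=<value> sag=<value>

a=24.590 sag=13.475

seed: a₀ = √(S³/(24(L−S))) = √(49.384³/(24·8.728)) = 23.978191
iter 1: u=1.029769  f(a)=+4.746e-01  f'(a)=-8.082e-01  a ← 23.978191 − (+4.746e-01/-8.082e-01) = 24.565473
iter 2: u=1.005151  f(a)=+1.800e-02  f'(a)=-7.479e-01  a ← 24.565473 − (+1.800e-02/-7.479e-01) = 24.589535
iter 3: u=1.004167  f(a)=+2.813e-05  f'(a)=-7.456e-01  a ← 24.589535 − (+2.813e-05/-7.456e-01) = 24.589573
iter 4: u=1.004165  f(a)=+6.900e-11  f'(a)=-7.456e-01  a ← 24.589573 − (+6.900e-11/-7.456e-01) = 24.589573
iter 5: u=1.004165  f(a)=-2.132e-14  f'(a)=-7.456e-01  a ← 24.589573 − (-2.132e-14/-7.456e-01) = 24.589573
converged: |Δa| < 1e-12 after 5 iterations
sag = a·(cosh(S/(2a)) − 1) = 24.589573·(cosh(1.004165) − 1) = 13.474823
T_max/T_min = cosh(S/(2a)) = 1.547989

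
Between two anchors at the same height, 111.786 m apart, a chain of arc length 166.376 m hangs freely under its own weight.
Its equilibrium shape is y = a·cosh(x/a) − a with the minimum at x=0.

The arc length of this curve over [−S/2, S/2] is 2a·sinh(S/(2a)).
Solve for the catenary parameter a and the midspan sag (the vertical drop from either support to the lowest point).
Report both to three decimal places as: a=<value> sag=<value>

seed: a₀ = √(S³/(24(L−S))) = √(111.786³/(24·54.590)) = 32.652689
iter 1: u=1.711743  f(a)=+8.579e+00  f'(a)=-4.432e+00  a ← 32.652689 − (+8.579e+00/-4.432e+00) = 34.588499
iter 2: u=1.615942  f(a)=+8.221e-01  f'(a)=-3.620e+00  a ← 34.588499 − (+8.221e-01/-3.620e+00) = 34.815623
iter 3: u=1.605400  f(a)=+9.316e-03  f'(a)=-3.538e+00  a ← 34.815623 − (+9.316e-03/-3.538e+00) = 34.818256
iter 4: u=1.605279  f(a)=+1.226e-06  f'(a)=-3.537e+00  a ← 34.818256 − (+1.226e-06/-3.537e+00) = 34.818257
iter 5: u=1.605279  f(a)=+2.842e-14  f'(a)=-3.537e+00  a ← 34.818257 − (+2.842e-14/-3.537e+00) = 34.818257
converged: |Δa| < 1e-12 after 5 iterations
sag = a·(cosh(S/(2a)) − 1) = 34.818257·(cosh(1.605279) − 1) = 55.362420
T_max/T_min = cosh(S/(2a)) = 2.590040

a=34.818 sag=55.362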